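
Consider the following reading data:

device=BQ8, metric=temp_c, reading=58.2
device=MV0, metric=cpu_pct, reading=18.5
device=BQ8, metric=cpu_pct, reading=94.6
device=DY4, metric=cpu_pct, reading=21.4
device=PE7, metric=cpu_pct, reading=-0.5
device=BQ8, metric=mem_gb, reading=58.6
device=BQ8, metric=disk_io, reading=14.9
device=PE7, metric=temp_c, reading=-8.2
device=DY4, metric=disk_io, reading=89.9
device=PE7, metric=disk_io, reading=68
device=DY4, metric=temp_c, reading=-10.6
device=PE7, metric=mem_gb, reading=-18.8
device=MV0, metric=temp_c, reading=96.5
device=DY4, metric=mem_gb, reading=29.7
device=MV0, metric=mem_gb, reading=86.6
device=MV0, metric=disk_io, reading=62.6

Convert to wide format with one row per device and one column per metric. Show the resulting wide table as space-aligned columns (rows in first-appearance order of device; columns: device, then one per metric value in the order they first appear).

Columns: device plus the 4 distinct metric values (temp_c, cpu_pct, mem_gb, disk_io).
For example, row BQ8 column temp_c takes reading=58.2 from the long row (BQ8, temp_c).

device  temp_c  cpu_pct  mem_gb  disk_io
BQ8     58.2    94.6     58.6    14.9   
MV0     96.5    18.5     86.6    62.6   
DY4     -10.6   21.4     29.7    89.9   
PE7     -8.2    -0.5     -18.8   68     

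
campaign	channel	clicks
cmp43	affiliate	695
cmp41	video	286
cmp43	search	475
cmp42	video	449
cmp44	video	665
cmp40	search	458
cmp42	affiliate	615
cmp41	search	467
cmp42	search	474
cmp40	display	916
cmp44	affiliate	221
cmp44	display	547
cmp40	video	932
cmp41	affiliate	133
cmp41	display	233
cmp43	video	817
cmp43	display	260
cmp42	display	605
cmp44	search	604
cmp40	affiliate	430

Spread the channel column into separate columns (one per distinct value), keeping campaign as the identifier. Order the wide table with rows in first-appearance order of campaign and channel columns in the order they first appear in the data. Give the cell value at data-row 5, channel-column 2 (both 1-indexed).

With rows in first-appearance order of campaign, row 5 is campaign=cmp40. channel columns in first-appearance order: affiliate, video, search, display; column 2 is video.
Long rows with campaign=cmp40, channel=video: clicks = 932.

932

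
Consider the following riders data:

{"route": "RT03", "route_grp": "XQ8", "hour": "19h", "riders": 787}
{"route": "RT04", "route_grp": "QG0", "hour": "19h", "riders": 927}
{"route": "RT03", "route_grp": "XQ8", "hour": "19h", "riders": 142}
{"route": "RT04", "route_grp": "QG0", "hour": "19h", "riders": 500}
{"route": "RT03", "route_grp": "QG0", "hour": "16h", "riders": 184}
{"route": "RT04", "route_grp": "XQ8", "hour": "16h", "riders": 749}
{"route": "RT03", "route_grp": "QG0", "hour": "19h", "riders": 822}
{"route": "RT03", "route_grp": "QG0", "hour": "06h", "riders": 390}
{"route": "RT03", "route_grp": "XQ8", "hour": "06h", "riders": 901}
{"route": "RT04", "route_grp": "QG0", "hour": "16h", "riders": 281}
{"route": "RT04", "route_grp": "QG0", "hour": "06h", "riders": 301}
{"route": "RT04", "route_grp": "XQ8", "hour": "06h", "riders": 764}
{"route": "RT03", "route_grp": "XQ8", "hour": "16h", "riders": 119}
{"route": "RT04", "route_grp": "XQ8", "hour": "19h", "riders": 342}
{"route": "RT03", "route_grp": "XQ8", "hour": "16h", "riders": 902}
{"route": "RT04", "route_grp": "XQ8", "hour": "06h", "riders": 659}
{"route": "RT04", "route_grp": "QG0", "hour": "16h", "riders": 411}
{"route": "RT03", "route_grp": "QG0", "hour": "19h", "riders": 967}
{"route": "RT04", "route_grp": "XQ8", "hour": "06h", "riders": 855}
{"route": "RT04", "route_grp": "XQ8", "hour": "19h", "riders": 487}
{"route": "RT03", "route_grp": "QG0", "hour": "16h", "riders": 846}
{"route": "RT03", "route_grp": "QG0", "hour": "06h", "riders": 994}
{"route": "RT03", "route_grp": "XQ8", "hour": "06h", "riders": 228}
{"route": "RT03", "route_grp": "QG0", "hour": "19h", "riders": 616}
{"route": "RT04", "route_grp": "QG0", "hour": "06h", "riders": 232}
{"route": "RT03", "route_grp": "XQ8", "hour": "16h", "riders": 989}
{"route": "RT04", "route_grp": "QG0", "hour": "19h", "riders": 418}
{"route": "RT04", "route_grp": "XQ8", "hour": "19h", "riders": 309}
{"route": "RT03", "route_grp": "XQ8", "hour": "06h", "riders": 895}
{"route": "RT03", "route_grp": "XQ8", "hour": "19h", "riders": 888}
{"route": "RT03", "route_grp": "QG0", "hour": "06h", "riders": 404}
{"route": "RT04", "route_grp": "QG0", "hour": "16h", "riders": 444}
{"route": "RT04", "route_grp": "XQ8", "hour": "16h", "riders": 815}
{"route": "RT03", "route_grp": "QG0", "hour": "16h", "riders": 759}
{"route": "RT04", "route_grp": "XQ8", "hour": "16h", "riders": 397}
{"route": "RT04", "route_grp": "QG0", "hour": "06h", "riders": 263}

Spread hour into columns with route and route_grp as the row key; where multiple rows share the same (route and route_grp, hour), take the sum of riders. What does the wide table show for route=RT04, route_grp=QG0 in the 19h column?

1845

Rows with route=RT04, route_grp=QG0 and hour=19h: riders values are 927, 500, 418.
927 + 500 + 418 = 1845.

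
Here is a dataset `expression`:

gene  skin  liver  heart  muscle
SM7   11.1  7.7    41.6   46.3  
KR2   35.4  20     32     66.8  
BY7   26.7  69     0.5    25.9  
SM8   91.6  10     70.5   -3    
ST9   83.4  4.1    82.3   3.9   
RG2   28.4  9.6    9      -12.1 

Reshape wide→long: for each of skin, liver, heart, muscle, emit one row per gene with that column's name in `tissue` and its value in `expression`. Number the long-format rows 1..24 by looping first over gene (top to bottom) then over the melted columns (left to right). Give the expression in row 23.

9

24 rows total (6 × 4). Row 23: index ⌊(23-1)/4⌋ = 5 into gene → RG2; (23-1) mod 4 = 2 into the melted columns → heart.
So row 23 is (RG2, heart, 9); expression = 9.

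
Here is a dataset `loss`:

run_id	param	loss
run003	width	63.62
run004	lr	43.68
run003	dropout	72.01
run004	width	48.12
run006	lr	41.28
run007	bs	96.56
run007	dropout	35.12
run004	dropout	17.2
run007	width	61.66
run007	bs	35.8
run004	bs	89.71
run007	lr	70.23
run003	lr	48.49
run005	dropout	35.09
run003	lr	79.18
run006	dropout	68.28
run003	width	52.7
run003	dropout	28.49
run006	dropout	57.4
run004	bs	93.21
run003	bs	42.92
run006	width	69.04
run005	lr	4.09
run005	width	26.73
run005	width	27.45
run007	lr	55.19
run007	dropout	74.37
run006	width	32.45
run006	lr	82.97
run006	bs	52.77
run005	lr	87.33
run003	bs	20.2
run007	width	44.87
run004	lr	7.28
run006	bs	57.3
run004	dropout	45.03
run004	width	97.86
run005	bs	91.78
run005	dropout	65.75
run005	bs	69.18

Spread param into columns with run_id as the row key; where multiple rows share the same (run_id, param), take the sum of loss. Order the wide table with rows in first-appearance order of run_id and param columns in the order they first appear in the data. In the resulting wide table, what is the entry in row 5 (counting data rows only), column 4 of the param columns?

160.96

With rows in first-appearance order of run_id, row 5 is run_id=run005. param columns in first-appearance order: width, lr, dropout, bs; column 4 is bs.
Long rows with run_id=run005, param=bs: 91.78 + 69.18 = 160.96.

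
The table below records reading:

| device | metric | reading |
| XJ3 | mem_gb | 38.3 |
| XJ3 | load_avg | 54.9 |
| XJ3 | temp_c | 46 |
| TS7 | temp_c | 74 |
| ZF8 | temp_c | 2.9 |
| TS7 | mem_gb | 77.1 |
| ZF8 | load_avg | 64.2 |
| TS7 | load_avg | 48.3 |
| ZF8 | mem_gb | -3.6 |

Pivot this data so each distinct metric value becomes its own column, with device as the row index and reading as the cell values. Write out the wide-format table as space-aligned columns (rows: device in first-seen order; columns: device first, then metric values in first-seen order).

device  mem_gb  load_avg  temp_c
XJ3     38.3    54.9      46    
TS7     77.1    48.3      74    
ZF8     -3.6    64.2      2.9   

Columns: device plus the 3 distinct metric values (mem_gb, load_avg, temp_c).
For example, row XJ3 column mem_gb takes reading=38.3 from the long row (XJ3, mem_gb).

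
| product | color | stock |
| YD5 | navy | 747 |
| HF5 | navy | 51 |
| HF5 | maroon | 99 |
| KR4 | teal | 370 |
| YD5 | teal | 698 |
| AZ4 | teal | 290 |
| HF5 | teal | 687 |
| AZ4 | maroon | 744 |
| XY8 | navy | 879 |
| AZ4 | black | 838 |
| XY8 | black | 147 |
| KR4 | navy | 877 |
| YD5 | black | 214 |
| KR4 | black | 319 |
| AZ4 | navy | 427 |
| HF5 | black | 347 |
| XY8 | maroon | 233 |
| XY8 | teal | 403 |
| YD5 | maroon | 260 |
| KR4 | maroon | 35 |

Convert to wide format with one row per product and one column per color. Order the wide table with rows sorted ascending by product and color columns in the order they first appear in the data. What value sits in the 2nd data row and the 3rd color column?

687

With rows sorted ascending by product, row 2 is product=HF5. color columns in first-appearance order: navy, maroon, teal, black; column 3 is teal.
Long rows with product=HF5, color=teal: stock = 687.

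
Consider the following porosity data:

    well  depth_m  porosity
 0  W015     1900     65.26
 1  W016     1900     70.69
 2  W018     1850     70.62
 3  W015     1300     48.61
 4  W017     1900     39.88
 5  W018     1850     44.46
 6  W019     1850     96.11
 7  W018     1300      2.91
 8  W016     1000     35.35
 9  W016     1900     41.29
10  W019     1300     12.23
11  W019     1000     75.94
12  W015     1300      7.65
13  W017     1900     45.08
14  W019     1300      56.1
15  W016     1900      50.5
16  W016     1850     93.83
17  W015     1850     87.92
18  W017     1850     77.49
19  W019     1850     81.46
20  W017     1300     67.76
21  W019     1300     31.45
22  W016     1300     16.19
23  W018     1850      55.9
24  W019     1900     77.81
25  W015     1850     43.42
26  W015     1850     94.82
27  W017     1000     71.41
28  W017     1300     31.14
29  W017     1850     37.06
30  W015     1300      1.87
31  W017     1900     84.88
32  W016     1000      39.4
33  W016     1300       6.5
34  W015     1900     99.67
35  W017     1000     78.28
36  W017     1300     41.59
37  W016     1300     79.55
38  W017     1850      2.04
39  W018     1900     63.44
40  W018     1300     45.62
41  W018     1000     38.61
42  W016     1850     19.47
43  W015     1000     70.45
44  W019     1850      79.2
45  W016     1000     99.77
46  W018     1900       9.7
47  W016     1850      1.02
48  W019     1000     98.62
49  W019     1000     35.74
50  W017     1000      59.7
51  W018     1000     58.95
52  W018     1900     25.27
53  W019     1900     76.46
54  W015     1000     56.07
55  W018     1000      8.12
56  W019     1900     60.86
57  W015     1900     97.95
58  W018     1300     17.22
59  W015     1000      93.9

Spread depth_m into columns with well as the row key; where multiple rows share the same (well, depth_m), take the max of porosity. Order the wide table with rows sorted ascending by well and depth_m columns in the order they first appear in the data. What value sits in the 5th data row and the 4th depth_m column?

98.62

With rows sorted ascending by well, row 5 is well=W019. depth_m columns in first-appearance order: 1900, 1850, 1300, 1000; column 4 is 1000.
Long rows with well=W019, depth_m=1000: max(75.94, 98.62, 35.74) = 98.62.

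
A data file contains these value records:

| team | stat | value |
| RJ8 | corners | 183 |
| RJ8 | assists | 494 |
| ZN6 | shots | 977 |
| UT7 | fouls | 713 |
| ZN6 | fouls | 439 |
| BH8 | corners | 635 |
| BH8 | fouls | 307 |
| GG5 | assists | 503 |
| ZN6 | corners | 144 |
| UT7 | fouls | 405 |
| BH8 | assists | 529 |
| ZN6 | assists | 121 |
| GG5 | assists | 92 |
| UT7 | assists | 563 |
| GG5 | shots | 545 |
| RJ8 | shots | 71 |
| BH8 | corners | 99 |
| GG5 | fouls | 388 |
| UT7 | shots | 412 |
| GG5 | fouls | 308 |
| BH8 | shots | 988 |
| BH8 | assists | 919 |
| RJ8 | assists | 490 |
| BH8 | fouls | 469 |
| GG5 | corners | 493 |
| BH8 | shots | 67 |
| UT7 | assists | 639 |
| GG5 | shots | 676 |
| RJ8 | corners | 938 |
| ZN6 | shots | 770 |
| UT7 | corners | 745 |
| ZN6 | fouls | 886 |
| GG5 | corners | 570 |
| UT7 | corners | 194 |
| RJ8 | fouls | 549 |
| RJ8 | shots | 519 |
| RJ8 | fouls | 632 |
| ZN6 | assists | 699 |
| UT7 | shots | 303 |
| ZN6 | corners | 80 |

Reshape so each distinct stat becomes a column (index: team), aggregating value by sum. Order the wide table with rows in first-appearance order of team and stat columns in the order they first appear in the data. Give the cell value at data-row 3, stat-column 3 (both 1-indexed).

With rows in first-appearance order of team, row 3 is team=UT7. stat columns in first-appearance order: corners, assists, shots, fouls; column 3 is shots.
Long rows with team=UT7, stat=shots: 412 + 303 = 715.

715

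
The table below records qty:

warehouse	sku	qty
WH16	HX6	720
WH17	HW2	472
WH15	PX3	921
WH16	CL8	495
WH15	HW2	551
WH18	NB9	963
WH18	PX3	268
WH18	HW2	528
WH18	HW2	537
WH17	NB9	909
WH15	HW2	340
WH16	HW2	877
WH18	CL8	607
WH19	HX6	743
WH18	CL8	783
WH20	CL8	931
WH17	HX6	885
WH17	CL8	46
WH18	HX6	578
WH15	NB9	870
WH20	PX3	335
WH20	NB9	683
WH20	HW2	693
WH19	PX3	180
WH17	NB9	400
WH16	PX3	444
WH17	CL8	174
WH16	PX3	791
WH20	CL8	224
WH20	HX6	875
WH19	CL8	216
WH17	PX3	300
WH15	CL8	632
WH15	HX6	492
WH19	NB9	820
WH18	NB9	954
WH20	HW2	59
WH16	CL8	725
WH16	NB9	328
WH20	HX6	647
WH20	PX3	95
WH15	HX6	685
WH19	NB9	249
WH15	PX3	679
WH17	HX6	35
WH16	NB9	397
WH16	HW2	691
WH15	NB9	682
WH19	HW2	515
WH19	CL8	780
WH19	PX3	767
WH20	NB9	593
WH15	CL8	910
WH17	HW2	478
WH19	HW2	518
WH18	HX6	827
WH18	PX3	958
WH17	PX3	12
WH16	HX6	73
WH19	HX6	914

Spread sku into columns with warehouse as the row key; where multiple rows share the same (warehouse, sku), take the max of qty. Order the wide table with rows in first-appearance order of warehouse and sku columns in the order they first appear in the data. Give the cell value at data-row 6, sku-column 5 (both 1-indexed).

With rows in first-appearance order of warehouse, row 6 is warehouse=WH20. sku columns in first-appearance order: HX6, HW2, PX3, CL8, NB9; column 5 is NB9.
Long rows with warehouse=WH20, sku=NB9: max(683, 593) = 683.

683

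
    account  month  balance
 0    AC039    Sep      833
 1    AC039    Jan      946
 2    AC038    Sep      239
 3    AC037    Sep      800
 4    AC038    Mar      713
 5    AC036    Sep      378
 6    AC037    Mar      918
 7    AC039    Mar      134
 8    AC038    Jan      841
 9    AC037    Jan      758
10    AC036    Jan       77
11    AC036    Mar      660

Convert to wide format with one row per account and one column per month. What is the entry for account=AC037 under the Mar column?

918

Wide layout: rows indexed by account, columns are the 3 distinct month values (Sep, Jan, Mar).
Cell (account=AC037, month=Mar) draws from the long row where account=AC037 and month=Mar, which has balance=918.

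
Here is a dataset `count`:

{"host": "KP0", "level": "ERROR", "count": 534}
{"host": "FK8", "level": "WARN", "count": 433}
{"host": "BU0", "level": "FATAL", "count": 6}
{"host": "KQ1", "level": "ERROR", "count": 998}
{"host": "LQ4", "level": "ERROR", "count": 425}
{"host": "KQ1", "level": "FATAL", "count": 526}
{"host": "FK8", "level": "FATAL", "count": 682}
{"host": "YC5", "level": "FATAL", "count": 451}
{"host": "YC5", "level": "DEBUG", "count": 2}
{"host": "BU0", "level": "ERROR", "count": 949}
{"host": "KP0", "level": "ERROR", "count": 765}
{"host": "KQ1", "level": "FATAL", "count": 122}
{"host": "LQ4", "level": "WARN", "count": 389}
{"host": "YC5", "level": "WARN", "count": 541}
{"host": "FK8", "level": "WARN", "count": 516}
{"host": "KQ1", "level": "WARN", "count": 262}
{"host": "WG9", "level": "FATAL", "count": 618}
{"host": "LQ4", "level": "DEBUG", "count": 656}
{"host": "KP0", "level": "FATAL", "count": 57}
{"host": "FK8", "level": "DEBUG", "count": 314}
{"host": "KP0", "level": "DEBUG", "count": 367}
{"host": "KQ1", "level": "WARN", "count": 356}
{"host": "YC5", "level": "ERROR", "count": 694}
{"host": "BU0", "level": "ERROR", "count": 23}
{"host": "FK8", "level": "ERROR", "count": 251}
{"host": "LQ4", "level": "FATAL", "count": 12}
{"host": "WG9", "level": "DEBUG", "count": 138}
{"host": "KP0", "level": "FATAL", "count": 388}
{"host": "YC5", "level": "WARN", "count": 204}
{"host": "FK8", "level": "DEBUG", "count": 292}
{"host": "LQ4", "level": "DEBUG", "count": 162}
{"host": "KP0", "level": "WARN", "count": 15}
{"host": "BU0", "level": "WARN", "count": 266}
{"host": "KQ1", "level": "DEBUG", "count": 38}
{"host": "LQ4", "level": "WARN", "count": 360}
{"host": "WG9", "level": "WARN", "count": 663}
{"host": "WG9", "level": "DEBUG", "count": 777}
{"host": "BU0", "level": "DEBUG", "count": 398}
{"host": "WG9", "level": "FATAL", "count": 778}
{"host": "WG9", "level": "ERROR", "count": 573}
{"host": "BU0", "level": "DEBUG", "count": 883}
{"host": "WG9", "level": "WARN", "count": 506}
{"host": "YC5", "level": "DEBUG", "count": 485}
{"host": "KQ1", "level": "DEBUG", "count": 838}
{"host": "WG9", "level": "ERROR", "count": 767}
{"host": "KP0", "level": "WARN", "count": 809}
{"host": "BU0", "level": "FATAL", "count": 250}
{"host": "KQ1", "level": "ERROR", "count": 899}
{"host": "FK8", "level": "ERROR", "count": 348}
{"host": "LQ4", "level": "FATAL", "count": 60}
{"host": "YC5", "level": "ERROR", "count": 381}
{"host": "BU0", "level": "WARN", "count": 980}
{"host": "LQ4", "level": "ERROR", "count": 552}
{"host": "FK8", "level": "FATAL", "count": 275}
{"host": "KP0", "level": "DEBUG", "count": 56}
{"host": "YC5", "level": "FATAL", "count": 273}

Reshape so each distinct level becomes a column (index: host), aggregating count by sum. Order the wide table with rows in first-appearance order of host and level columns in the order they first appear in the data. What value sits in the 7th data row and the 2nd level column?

1169

With rows in first-appearance order of host, row 7 is host=WG9. level columns in first-appearance order: ERROR, WARN, FATAL, DEBUG; column 2 is WARN.
Long rows with host=WG9, level=WARN: 663 + 506 = 1169.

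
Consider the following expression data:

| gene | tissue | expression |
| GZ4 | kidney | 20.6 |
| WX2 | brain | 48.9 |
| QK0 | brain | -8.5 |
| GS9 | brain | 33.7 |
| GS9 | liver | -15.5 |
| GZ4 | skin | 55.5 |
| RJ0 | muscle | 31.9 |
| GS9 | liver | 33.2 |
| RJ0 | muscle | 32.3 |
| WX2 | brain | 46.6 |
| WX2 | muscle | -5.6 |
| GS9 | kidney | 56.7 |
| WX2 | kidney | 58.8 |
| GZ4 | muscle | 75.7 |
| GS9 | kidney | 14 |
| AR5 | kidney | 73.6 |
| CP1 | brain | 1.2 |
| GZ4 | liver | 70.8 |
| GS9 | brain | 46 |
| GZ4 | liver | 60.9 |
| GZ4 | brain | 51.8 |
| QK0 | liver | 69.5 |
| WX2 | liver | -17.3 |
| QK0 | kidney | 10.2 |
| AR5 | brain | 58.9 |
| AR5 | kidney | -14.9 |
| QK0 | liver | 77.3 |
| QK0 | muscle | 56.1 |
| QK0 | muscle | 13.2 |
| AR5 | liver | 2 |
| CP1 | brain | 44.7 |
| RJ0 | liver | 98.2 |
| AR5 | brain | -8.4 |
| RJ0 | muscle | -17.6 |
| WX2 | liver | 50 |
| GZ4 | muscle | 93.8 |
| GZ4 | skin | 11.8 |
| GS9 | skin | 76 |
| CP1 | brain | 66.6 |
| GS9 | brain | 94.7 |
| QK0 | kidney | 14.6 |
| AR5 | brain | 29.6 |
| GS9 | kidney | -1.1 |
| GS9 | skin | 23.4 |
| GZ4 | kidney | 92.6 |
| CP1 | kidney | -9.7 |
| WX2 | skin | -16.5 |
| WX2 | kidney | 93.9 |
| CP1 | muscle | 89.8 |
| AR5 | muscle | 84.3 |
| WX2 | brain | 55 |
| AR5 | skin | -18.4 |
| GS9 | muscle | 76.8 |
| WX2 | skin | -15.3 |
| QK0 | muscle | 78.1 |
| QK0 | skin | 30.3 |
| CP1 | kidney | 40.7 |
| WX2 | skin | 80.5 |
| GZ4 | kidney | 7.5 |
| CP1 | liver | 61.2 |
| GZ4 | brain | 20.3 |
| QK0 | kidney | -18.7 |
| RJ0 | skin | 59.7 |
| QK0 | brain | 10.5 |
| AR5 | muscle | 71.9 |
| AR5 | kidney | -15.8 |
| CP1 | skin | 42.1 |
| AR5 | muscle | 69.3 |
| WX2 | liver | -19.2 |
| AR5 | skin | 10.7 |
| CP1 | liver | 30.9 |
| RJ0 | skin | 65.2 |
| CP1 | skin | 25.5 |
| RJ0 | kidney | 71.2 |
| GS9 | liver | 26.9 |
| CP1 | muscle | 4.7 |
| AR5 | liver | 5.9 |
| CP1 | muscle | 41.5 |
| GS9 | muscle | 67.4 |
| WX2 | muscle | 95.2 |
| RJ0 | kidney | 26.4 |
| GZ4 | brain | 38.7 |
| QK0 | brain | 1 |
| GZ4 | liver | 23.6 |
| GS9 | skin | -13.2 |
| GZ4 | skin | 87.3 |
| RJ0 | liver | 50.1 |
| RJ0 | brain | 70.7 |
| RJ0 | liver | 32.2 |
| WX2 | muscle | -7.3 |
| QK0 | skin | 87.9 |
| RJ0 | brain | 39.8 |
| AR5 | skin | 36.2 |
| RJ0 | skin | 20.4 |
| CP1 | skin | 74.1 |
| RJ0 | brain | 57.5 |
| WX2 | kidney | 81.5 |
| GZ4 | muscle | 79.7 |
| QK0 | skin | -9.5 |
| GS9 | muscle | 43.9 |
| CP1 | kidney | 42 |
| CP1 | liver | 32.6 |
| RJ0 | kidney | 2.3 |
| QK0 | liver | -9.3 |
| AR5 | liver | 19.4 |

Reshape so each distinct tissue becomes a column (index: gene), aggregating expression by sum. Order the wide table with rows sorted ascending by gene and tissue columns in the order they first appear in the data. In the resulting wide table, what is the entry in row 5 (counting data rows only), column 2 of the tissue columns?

With rows sorted ascending by gene, row 5 is gene=QK0. tissue columns in first-appearance order: kidney, brain, liver, skin, muscle; column 2 is brain.
Long rows with gene=QK0, tissue=brain: -8.5 + 10.5 + 1 = 3.

3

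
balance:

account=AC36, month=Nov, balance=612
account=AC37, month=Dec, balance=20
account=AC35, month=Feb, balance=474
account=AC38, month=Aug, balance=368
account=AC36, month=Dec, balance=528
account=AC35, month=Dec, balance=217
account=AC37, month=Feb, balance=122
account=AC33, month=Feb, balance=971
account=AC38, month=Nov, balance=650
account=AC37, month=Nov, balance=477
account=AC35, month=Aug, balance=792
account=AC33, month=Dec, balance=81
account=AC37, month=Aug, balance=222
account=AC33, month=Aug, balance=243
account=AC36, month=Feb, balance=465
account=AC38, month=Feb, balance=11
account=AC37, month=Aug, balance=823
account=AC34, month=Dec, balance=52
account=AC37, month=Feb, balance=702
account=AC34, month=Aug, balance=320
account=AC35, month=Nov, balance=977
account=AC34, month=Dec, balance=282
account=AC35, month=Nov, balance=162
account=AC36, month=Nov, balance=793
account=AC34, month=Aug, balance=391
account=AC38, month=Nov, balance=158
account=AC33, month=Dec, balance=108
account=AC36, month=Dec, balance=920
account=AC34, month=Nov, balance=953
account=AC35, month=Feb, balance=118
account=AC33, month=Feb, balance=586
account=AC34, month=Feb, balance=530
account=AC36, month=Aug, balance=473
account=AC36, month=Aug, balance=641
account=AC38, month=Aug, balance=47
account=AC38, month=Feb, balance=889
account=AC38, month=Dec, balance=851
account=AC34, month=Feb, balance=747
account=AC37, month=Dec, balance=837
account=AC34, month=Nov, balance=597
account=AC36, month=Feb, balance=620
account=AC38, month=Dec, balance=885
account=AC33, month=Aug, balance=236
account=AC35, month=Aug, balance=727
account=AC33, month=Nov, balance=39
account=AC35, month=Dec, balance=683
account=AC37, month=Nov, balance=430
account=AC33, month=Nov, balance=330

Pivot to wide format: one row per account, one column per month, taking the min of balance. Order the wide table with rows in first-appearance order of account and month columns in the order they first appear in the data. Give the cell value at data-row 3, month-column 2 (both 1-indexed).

With rows in first-appearance order of account, row 3 is account=AC35. month columns in first-appearance order: Nov, Dec, Feb, Aug; column 2 is Dec.
Long rows with account=AC35, month=Dec: min(217, 683) = 217.

217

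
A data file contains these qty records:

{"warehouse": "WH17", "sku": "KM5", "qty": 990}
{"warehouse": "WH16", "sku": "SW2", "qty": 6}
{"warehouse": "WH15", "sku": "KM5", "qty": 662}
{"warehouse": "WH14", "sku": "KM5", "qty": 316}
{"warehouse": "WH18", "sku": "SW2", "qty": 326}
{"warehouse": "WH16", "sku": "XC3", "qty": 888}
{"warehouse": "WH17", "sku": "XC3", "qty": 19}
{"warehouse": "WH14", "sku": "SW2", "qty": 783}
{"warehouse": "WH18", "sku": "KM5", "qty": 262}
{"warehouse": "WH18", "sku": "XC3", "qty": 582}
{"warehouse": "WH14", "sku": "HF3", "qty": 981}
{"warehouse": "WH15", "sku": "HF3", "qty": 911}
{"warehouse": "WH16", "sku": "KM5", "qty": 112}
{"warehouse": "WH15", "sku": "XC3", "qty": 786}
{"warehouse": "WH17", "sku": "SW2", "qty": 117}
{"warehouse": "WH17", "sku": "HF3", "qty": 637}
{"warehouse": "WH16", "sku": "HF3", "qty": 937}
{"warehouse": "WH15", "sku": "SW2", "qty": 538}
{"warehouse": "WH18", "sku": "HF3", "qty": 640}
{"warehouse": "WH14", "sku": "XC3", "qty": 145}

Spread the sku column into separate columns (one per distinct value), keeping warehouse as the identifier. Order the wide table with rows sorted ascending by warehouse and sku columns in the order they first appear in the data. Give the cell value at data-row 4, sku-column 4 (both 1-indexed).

637

With rows sorted ascending by warehouse, row 4 is warehouse=WH17. sku columns in first-appearance order: KM5, SW2, XC3, HF3; column 4 is HF3.
Long rows with warehouse=WH17, sku=HF3: qty = 637.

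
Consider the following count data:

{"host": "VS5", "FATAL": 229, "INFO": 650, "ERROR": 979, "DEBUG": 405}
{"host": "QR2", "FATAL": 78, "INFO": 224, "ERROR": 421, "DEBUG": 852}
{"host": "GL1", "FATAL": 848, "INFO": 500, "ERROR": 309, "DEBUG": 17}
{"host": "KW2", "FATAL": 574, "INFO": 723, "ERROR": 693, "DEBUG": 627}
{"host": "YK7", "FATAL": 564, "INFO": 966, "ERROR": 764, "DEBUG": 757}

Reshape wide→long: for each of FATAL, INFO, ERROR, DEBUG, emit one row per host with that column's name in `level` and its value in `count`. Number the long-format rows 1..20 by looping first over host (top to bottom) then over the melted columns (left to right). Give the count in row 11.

309

20 rows total (5 × 4). Row 11: index ⌊(11-1)/4⌋ = 2 into host → GL1; (11-1) mod 4 = 2 into the melted columns → ERROR.
So row 11 is (GL1, ERROR, 309); count = 309.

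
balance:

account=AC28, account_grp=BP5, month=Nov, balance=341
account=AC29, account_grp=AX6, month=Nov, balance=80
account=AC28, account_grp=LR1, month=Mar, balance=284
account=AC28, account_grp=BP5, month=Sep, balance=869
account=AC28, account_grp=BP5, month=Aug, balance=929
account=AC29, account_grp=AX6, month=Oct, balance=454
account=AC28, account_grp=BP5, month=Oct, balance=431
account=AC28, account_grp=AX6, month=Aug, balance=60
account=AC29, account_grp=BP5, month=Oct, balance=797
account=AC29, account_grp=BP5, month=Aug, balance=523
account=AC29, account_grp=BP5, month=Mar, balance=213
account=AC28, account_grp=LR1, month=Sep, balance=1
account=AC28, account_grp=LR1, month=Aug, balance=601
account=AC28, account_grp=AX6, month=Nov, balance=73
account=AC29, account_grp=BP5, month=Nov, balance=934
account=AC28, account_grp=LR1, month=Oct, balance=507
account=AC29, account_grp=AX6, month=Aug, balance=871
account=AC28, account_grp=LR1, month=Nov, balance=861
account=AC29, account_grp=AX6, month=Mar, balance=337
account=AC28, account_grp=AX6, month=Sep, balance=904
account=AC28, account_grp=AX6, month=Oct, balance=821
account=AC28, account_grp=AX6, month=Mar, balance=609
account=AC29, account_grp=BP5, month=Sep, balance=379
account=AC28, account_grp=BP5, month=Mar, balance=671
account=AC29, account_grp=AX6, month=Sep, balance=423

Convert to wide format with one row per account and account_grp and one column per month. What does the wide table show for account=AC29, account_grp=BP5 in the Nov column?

934

Wide layout: rows indexed by account and account_grp, columns are the 5 distinct month values (Nov, Mar, Sep, Aug, Oct).
Cell (account=AC29, account_grp=BP5, month=Nov) draws from the long row where account=AC29, account_grp=BP5 and month=Nov, which has balance=934.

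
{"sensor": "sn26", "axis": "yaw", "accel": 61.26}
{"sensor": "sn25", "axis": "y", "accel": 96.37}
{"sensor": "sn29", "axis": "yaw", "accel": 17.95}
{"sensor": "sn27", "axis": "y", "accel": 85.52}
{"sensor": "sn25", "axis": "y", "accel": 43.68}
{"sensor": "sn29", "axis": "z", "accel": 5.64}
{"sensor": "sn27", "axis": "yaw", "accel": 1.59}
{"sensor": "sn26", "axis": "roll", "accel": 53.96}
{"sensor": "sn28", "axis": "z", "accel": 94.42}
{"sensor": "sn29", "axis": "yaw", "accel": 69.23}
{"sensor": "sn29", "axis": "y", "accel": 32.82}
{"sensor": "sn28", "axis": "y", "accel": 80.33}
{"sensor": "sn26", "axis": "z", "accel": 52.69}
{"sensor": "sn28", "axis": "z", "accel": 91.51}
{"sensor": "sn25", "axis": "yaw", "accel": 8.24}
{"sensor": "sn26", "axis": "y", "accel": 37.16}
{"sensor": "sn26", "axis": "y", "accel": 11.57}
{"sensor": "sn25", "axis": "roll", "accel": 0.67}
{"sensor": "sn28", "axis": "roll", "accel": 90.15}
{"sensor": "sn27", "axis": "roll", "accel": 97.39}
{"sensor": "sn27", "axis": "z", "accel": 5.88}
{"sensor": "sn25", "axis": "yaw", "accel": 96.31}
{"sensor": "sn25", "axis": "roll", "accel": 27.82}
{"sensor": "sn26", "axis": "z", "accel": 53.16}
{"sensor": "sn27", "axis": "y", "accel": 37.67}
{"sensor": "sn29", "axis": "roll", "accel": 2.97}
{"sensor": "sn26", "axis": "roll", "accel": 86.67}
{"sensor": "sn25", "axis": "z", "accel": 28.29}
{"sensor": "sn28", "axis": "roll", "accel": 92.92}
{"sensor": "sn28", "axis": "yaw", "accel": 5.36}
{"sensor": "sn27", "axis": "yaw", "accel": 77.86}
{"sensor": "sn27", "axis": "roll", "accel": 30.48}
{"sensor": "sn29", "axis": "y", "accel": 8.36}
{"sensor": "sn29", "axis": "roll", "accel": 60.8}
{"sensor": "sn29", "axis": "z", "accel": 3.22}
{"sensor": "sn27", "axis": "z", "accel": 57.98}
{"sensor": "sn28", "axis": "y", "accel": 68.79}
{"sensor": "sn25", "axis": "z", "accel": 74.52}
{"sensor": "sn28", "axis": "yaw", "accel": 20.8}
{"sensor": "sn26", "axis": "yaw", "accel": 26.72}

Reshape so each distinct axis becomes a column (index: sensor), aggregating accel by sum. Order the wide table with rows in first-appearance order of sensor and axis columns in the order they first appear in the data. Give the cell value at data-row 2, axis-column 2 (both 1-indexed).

With rows in first-appearance order of sensor, row 2 is sensor=sn25. axis columns in first-appearance order: yaw, y, z, roll; column 2 is y.
Long rows with sensor=sn25, axis=y: 96.37 + 43.68 = 140.05.

140.05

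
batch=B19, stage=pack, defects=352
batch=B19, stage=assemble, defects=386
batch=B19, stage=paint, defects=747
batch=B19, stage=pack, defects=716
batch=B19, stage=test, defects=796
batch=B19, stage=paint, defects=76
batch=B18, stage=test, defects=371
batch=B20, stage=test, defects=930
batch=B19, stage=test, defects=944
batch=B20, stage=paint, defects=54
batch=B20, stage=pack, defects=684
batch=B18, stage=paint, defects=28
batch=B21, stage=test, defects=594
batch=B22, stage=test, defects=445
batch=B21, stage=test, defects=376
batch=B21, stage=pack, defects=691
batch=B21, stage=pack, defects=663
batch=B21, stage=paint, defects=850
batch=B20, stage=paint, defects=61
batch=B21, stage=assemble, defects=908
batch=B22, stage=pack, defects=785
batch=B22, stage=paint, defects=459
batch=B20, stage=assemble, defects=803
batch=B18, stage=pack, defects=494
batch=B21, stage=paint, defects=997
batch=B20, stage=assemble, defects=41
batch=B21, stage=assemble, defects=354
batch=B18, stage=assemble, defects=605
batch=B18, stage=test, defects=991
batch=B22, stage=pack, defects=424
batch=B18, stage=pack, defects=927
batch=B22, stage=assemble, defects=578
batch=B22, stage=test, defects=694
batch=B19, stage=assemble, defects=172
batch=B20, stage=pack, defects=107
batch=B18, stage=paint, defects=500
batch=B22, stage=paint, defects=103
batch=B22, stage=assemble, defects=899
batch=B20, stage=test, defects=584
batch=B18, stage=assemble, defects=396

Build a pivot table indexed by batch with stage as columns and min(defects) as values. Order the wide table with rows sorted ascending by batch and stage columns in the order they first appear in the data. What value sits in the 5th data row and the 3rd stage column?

103

With rows sorted ascending by batch, row 5 is batch=B22. stage columns in first-appearance order: pack, assemble, paint, test; column 3 is paint.
Long rows with batch=B22, stage=paint: min(459, 103) = 103.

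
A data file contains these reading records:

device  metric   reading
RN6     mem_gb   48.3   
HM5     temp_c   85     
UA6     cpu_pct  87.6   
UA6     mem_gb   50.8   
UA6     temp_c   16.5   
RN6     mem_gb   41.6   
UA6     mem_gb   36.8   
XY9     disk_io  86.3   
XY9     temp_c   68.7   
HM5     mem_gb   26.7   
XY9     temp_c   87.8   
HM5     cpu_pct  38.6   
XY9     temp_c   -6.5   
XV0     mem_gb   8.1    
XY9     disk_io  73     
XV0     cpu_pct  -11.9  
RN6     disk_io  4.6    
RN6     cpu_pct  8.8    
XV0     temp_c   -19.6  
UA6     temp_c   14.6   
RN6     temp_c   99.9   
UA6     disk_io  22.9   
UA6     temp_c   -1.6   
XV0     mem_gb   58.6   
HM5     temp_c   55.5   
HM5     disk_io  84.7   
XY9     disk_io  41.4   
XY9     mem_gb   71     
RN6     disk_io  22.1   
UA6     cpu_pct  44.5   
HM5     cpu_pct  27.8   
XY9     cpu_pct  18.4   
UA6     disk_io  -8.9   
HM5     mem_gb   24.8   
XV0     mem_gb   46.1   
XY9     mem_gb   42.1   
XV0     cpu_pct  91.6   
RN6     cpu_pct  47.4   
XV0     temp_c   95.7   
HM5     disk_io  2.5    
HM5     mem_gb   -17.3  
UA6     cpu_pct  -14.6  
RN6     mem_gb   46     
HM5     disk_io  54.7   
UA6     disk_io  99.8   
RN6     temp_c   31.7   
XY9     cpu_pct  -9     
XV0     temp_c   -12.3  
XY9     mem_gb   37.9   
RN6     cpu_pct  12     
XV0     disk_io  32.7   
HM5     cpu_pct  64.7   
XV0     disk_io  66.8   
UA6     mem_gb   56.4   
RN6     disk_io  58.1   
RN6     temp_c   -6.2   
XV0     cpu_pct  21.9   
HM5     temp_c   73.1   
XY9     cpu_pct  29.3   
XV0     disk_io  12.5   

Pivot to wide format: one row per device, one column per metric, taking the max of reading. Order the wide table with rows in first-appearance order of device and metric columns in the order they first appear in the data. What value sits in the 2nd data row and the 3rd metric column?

With rows in first-appearance order of device, row 2 is device=HM5. metric columns in first-appearance order: mem_gb, temp_c, cpu_pct, disk_io; column 3 is cpu_pct.
Long rows with device=HM5, metric=cpu_pct: max(38.6, 27.8, 64.7) = 64.7.

64.7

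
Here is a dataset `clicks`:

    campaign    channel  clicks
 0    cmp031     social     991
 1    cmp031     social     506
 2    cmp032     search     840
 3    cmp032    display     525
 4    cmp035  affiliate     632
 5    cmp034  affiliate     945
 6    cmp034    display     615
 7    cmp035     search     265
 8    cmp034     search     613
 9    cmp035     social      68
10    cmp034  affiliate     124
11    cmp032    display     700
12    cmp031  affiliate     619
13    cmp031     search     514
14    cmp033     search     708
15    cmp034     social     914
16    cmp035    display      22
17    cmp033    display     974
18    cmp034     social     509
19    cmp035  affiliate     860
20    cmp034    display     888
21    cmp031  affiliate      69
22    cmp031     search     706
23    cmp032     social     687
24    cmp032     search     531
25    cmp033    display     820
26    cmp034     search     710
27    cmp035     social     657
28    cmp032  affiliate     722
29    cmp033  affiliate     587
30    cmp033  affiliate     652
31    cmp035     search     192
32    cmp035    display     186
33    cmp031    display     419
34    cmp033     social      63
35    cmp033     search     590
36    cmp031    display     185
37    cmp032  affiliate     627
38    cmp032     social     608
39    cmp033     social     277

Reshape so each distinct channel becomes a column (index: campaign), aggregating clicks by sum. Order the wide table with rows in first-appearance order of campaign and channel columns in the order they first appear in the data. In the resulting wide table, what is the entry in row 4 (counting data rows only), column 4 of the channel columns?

1069

With rows in first-appearance order of campaign, row 4 is campaign=cmp034. channel columns in first-appearance order: social, search, display, affiliate; column 4 is affiliate.
Long rows with campaign=cmp034, channel=affiliate: 945 + 124 = 1069.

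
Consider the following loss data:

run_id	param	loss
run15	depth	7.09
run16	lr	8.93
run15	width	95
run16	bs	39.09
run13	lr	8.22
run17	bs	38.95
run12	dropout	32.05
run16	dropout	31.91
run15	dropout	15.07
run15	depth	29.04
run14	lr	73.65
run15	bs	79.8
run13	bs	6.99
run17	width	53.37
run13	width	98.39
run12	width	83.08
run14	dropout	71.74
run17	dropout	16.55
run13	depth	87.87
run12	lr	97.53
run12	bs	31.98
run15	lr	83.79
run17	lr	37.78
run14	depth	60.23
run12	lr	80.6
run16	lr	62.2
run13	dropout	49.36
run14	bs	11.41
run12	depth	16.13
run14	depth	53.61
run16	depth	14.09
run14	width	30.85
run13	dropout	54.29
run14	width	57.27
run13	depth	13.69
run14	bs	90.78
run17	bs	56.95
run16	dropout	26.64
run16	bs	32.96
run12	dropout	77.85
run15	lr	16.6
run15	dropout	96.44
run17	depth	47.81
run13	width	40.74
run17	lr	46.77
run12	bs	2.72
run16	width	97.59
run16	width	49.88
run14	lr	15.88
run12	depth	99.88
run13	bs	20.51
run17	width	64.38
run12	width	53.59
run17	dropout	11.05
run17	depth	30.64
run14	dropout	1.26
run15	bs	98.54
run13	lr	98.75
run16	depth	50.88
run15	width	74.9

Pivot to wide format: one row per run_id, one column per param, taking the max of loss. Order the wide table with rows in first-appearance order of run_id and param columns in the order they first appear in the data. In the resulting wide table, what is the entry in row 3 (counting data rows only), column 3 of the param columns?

With rows in first-appearance order of run_id, row 3 is run_id=run13. param columns in first-appearance order: depth, lr, width, bs, dropout; column 3 is width.
Long rows with run_id=run13, param=width: max(98.39, 40.74) = 98.39.

98.39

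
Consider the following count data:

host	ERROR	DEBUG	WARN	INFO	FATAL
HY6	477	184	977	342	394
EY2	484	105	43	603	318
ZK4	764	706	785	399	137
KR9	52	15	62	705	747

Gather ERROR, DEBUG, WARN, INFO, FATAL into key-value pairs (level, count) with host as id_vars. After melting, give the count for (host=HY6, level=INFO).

342

Unpivoting turns each (host, wide-column) pair into one long row.
The wide cell at row HY6, column INFO holds 342, so the long row (HY6, INFO) has count=342.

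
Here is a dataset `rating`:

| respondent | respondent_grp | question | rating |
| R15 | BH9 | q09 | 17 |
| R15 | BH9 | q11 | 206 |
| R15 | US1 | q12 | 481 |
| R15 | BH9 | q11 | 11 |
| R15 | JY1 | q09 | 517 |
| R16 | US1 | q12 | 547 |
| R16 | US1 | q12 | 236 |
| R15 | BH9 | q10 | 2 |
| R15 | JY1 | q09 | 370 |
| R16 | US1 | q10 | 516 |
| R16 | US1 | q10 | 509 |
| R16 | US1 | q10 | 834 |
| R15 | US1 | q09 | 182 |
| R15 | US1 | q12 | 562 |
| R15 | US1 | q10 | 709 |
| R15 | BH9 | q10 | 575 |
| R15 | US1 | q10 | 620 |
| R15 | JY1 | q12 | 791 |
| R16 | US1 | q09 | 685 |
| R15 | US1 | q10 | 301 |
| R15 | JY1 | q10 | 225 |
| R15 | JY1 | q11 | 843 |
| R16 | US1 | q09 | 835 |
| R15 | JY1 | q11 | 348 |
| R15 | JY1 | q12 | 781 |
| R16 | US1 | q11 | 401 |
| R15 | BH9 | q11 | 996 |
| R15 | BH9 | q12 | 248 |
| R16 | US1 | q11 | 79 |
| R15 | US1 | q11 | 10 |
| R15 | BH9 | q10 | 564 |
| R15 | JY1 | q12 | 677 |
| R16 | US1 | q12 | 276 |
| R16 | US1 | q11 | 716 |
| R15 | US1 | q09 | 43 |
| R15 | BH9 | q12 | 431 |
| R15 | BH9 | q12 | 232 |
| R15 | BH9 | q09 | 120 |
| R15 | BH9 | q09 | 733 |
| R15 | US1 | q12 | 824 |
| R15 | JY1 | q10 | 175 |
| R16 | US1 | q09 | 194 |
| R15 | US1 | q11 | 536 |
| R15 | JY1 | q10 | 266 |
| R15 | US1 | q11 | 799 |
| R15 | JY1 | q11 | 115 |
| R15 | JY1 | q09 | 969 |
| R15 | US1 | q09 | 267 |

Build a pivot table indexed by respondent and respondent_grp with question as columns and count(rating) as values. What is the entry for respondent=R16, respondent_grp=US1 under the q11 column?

3

Rows with respondent=R16, respondent_grp=US1 and question=q11: rating values are 401, 79, 716.
3 rows match — count = 3.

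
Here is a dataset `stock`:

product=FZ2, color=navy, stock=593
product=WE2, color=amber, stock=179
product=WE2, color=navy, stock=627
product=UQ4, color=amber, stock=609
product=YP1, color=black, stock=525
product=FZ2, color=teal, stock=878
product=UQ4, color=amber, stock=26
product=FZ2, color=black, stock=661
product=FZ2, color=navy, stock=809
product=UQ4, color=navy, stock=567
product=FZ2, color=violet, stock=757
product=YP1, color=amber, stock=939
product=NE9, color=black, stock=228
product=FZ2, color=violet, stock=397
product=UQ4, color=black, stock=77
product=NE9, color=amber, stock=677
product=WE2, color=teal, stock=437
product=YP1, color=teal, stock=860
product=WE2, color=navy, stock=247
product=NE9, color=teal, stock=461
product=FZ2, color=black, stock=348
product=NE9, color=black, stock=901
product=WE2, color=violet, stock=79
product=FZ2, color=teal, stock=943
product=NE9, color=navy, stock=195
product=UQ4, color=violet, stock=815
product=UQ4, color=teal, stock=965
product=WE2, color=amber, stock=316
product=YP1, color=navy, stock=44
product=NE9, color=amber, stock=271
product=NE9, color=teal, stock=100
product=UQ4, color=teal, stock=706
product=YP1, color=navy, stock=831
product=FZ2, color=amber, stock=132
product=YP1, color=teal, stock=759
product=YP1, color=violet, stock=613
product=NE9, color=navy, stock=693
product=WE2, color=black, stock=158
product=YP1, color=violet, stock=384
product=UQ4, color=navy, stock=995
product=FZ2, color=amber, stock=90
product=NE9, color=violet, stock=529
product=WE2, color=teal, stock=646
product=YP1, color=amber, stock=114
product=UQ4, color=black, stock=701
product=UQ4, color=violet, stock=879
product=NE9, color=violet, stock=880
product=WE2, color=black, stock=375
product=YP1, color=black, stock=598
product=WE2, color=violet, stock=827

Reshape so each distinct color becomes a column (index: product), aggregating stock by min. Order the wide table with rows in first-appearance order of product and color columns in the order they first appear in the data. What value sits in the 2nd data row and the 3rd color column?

158

With rows in first-appearance order of product, row 2 is product=WE2. color columns in first-appearance order: navy, amber, black, teal, violet; column 3 is black.
Long rows with product=WE2, color=black: min(158, 375) = 158.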